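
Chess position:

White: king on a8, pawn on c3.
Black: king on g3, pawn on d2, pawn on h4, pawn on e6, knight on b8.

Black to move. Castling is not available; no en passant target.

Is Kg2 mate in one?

no

After Kg2: white king on a8; in check: no.
White is not in check, so this cannot be checkmate.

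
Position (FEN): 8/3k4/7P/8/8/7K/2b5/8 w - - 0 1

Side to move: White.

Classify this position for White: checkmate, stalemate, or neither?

White to move; white king on h3.
In check: no.
Legal moves for White: Kh4, Kg4, Kg3, Kh2, Kg2, h7.
White has 6 legal moves and is not in check → neither.

neither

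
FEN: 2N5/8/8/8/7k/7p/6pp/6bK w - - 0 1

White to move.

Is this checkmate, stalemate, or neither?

White to move; white king on h1.
In check: yes, from the black pawn on g2.
King squares — g1: attacked by Ph2; g2: attacked by Ph3; h2: attacked by Bg1.
Legal moves for White: none.
In check with no legal moves → checkmate.

checkmate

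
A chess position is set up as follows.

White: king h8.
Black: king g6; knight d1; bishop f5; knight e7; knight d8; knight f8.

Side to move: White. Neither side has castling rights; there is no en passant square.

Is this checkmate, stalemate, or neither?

stalemate

White to move; white king on h8.
In check: no.
King squares — g7: attacked by Kg6; h7: attacked by Kg6; g8: attacked by Ne7.
Legal moves for White: none.
Not in check and no legal moves → stalemate.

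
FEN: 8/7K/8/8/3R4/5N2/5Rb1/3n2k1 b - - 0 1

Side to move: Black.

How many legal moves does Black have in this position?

3

Black to move; king on g1.
In check: yes, from the white knight on f3.
Legal moves: Kxf2, Kh1, Bxf3.
Count: 3.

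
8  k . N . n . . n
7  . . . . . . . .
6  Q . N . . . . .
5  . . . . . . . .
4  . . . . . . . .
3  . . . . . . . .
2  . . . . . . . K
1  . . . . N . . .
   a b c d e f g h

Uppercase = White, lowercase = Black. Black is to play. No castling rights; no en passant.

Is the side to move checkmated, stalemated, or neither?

checkmate

Black to move; black king on a8.
In check: yes, from the white queen on a6.
King squares — a7: attacked by Qa6; b7: attacked by Qa6; b8: attacked by Nc6.
Legal moves for Black: none.
In check with no legal moves → checkmate.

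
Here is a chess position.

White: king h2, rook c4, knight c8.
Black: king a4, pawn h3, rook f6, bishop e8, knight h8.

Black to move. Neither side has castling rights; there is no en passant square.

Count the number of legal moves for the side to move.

4

Black to move; king on a4.
In check: yes, from the white rook on c4.
Legal moves: Kb5, Ka5, Kb3, Ka3.
Count: 4.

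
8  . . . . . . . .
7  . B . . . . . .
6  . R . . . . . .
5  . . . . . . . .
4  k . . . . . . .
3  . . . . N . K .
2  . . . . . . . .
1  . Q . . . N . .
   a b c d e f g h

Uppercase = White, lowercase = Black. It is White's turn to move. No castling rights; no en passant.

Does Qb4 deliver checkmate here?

yes

After Qb4: black king on a4; in check: yes, from the white queen on b4.
King squares — a3: attacked by Qb4; b3: attacked by Qb4; b4: attacked by Rb6; a5: attacked by Qb4; b5: attacked by Qb4.
Black has no legal moves → checkmate.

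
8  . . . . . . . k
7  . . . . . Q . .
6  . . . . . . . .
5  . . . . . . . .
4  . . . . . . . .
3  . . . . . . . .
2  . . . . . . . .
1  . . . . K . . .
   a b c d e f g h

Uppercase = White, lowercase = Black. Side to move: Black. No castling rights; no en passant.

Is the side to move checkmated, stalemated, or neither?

Black to move; black king on h8.
In check: no.
King squares — g7: attacked by Qf7; h7: attacked by Qf7; g8: attacked by Qf7.
Legal moves for Black: none.
Not in check and no legal moves → stalemate.

stalemate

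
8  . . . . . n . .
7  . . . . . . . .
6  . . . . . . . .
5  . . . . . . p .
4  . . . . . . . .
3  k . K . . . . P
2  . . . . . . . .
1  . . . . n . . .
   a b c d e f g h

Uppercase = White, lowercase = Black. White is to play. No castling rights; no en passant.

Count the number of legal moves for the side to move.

4

White to move; king on c3.
In check: no.
Legal moves: Kd4, Kc4, Kd2, h4.
Count: 4.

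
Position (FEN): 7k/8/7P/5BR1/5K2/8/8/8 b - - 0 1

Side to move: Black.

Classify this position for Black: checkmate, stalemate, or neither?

stalemate

Black to move; black king on h8.
In check: no.
King squares — g7: attacked by Rg5; h7: attacked by Bf5; g8: attacked by Rg5.
Legal moves for Black: none.
Not in check and no legal moves → stalemate.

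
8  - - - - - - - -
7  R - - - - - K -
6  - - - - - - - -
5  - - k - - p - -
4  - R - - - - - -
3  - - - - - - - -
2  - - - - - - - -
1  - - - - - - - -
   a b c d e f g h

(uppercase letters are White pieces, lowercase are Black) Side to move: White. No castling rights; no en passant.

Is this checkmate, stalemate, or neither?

White to move; white king on g7.
In check: no.
Legal moves for White include: Kh8, Kg8, Kf8, Kh7, Kf7, Kh6, Kg6, Kf6, Ra8, Rf7, Re7, Rd7, Rc7+, Rab7, Ra6, Ra5+, Raa4, Ra3, ... (list truncated; more exist).
White has legal moves and is not in check → neither.

neither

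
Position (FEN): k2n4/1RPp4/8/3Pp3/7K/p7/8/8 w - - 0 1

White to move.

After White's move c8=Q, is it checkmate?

yes

After c8=Q: black king on a8; in check: yes, from the white queen on c8.
King squares — a7: attacked by Rb7; b7: attacked by Qc8; b8: attacked by Rb7.
Black has no legal moves → checkmate.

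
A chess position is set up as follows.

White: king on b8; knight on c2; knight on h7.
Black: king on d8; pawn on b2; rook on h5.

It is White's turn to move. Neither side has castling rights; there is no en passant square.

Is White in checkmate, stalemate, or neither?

White to move; white king on b8.
In check: no.
Legal moves for White: Ka8, Kb7, Ka7, Nf8, Nf6, Ng5, Nd4, Nb4, Ne3, Na3, Ne1, Na1.
White has 12 legal moves and is not in check → neither.

neither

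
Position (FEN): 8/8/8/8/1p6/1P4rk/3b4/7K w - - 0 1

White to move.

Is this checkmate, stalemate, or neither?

White to move; white king on h1.
In check: no.
King squares — g1: attacked by Rg3; g2: attacked by Rg3; h2: attacked by Kh3.
Legal moves for White: none.
Not in check and no legal moves → stalemate.

stalemate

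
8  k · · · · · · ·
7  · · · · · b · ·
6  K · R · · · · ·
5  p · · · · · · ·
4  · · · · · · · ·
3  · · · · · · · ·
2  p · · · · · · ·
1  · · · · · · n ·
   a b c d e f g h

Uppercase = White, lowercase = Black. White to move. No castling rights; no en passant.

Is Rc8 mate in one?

yes

After Rc8: black king on a8; in check: yes, from the white rook on c8.
King squares — a7: attacked by Ka6; b7: attacked by Ka6; b8: attacked by Rc8.
Black has no legal moves → checkmate.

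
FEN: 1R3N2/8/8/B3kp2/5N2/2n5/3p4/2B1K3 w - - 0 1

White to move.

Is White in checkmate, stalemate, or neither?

neither

White to move; white king on e1.
In check: yes, from the black pawn on d2.
Legal moves for White: Kf2, Kxd2, Kf1, Bxd2.
White is in check but has 4 legal moves → neither.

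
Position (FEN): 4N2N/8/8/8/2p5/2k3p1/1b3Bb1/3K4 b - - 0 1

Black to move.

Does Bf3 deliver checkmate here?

After Bf3: white king on d1; in check: yes, from the black bishop on f3.
White has 1 legal reply: Ke1.
In check but a legal move exists → not checkmate.

no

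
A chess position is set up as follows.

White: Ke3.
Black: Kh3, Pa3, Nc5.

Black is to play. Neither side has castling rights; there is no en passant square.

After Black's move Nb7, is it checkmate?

no

After Nb7: white king on e3; in check: no.
White is not in check, so this cannot be checkmate.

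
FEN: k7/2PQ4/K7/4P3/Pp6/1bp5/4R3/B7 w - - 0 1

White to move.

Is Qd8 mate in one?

After Qd8: black king on a8; in check: yes, from the white queen on d8.
King squares — a7: attacked by Ka6; b7: attacked by Ka6; b8: attacked by Pc7.
Black has no legal moves → checkmate.

yes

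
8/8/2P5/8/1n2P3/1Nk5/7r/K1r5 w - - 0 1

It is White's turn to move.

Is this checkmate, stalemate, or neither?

neither

White to move; white king on a1.
In check: yes, from the black rook on c1.
King squares — b1: attacked by Rc1; a2: attacked by Rh2; b2: attacked by Rh2.
Legal moves for White: Nxc1.
White is in check but has 1 legal move → neither.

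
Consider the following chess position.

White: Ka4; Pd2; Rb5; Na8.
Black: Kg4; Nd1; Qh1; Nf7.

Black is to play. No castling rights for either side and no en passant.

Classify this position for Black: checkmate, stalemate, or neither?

Black to move; black king on g4.
In check: no.
Legal moves for Black include: Nh8, Nd8, Nh6, Nd6, Ng5, Ne5, Kh4, Kf4, Kh3, Kg3, Kf3, Qh8, Qxa8+, Qh7, Qb7, Qh6, Qc6, Qh5, ... (list truncated; more exist).
Black has legal moves and is not in check → neither.

neither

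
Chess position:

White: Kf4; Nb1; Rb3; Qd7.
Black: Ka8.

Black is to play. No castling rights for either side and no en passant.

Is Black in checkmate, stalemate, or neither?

Black to move; black king on a8.
In check: no.
King squares — a7: attacked by Qd7; b7: attacked by Rb3; b8: attacked by Rb3.
Legal moves for Black: none.
Not in check and no legal moves → stalemate.

stalemate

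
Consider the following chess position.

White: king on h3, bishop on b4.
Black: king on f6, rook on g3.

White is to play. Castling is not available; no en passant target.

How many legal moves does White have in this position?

3

White to move; king on h3.
In check: yes, from the black rook on g3.
Legal moves: Kh4, Kxg3, Kh2.
Count: 3.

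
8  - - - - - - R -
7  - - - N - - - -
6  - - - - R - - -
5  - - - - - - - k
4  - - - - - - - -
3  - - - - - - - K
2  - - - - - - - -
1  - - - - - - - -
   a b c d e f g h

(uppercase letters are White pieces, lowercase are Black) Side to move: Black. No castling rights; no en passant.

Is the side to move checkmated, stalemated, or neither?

stalemate

Black to move; black king on h5.
In check: no.
King squares — g4: attacked by Kh3; h4: attacked by Kh3; g5: attacked by Rg8; g6: attacked by Re6; h6: attacked by Re6.
Legal moves for Black: none.
Not in check and no legal moves → stalemate.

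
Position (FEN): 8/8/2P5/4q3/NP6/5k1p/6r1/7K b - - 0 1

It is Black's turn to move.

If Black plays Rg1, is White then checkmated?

After Rg1: white king on h1; in check: yes, from the black rook on g1.
White has 1 legal reply: Kxg1.
In check but a legal move exists → not checkmate.

no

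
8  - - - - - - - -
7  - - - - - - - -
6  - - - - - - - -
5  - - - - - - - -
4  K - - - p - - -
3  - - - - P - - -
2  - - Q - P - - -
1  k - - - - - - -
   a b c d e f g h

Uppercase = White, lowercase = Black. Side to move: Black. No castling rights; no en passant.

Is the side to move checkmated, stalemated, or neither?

stalemate

Black to move; black king on a1.
In check: no.
King squares — b1: attacked by Qc2; a2: attacked by Qc2; b2: attacked by Qc2.
Legal moves for Black: none.
Not in check and no legal moves → stalemate.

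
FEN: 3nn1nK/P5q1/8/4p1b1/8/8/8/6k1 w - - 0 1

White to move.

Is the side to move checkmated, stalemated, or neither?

checkmate

White to move; white king on h8.
In check: yes, from the black queen on g7.
King squares — g7: attacked by Ne8; h7: attacked by Qg7; g8: attacked by Qg7.
Legal moves for White: none.
In check with no legal moves → checkmate.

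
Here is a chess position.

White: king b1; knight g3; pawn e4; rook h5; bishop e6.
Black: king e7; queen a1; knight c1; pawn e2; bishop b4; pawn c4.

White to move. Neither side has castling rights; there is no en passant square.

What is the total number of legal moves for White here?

2

White to move; king on b1.
In check: yes, from the black queen on a1.
Legal moves: Kc2, Kxa1.
Count: 2.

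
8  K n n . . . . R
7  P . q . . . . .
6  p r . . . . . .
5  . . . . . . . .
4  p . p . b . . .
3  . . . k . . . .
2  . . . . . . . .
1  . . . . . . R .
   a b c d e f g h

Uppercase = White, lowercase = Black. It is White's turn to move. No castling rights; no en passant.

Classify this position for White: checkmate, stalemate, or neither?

checkmate

White to move; white king on a8.
In check: yes, from the black bishop on e4.
King squares — a7: own pawn; b7: attacked by Be4; b8: attacked by Rb6.
Legal moves for White: none.
In check with no legal moves → checkmate.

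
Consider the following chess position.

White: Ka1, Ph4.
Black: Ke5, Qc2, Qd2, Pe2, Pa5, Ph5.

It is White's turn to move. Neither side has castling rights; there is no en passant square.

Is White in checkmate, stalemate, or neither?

stalemate

White to move; white king on a1.
In check: no.
King squares — b1: attacked by Qc2; a2: attacked by Qc2; b2: attacked by Qc2.
Legal moves for White: none.
Not in check and no legal moves → stalemate.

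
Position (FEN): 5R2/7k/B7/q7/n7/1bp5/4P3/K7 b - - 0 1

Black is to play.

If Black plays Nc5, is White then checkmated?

After Nc5: white king on a1; in check: yes, from the black queen on a5.
White has 1 legal reply: Kb1.
In check but a legal move exists → not checkmate.

no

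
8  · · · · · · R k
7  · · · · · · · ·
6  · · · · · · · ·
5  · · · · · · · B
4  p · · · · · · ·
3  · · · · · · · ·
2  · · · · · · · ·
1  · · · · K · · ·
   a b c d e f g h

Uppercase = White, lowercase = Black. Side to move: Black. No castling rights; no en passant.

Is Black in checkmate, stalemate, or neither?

Black to move; black king on h8.
In check: yes, from the white rook on g8.
Legal moves for Black: Kxg8, Kh7.
Black is in check but has 2 legal moves → neither.

neither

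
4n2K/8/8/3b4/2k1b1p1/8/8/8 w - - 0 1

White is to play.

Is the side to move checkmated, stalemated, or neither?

stalemate

White to move; white king on h8.
In check: no.
King squares — g7: attacked by Ne8; h7: attacked by Be4; g8: attacked by Bd5.
Legal moves for White: none.
Not in check and no legal moves → stalemate.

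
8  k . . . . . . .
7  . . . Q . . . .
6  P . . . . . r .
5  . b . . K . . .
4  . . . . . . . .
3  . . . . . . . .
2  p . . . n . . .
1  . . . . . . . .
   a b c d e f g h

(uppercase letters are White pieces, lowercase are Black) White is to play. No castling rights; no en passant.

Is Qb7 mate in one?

yes

After Qb7: black king on a8; in check: yes, from the white queen on b7.
King squares — a7: attacked by Qb7; b7: attacked by Pa6; b8: attacked by Qb7.
Black has no legal moves → checkmate.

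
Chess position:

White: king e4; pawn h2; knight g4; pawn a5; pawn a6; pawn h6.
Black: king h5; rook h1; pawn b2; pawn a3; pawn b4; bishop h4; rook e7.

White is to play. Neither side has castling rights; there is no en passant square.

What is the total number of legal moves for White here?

7

White to move; king on e4.
In check: yes, from the black rook on e7.
Legal moves: Kf5, Kd5, Kf4, Kd4, Kf3, Kd3, Ne5.
Count: 7.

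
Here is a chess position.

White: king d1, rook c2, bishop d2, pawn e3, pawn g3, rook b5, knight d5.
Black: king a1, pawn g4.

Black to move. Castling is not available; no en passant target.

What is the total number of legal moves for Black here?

0

Black to move; king on a1.
In check: no.
Legal moves: none.
Count: 0.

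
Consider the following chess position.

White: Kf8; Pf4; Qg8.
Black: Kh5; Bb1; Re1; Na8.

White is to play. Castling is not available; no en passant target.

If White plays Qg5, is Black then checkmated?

After Qg5: black king on h5; in check: yes, from the white queen on g5.
King squares — g4: attacked by Qg5; h4: attacked by Qg5; g5: attacked by Pf4; g6: attacked by Qg5; h6: attacked by Qg5.
Black has no legal moves → checkmate.

yes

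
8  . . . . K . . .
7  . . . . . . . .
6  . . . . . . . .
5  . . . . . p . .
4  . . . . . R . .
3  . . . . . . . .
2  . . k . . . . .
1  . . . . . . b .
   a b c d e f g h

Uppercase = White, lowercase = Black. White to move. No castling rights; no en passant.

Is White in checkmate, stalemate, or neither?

White to move; white king on e8.
In check: no.
Legal moves for White: Kf8, Kd8, Kf7, Ke7, Kd7, Rxf5, Rh4, Rg4, Re4, Rd4, Rc4+, Rb4, Ra4, Rf3, Rf2+, Rf1.
White has 16 legal moves and is not in check → neither.

neither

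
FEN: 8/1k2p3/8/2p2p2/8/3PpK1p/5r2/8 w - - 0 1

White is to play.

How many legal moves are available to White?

White to move; king on f3.
In check: yes, from the black rook on f2.
Legal moves: Kg3, Kxe3.
Count: 2.

2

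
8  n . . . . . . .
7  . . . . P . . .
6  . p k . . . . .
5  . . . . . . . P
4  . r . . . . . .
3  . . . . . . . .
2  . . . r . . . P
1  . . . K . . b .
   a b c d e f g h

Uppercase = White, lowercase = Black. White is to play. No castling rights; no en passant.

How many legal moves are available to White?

3

White to move; king on d1.
In check: yes, from the black rook on d2.
Legal moves: Kxd2, Ke1, Kc1.
Count: 3.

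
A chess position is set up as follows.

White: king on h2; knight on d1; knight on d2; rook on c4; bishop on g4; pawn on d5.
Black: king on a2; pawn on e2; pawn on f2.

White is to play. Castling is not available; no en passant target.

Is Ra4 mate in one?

yes

After Ra4: black king on a2; in check: yes, from the white rook on a4.
King squares — a1: attacked by Ra4; b1: attacked by Nd2; b2: attacked by Nd1; a3: attacked by Ra4; b3: attacked by Nd2.
Black has no legal moves → checkmate.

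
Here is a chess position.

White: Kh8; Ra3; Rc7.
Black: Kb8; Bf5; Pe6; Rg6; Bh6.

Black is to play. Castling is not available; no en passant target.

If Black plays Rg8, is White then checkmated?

After Rg8: white king on h8; in check: yes, from the black rook on g8.
White has 1 legal reply: Kxg8.
In check but a legal move exists → not checkmate.

no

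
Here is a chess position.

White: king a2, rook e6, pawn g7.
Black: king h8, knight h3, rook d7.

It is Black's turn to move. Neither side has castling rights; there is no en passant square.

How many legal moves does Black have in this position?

Black to move; king on h8.
In check: yes, from the white pawn on g7.
Legal moves: Kg8, Kh7, Kxg7, Rxg7.
Count: 4.

4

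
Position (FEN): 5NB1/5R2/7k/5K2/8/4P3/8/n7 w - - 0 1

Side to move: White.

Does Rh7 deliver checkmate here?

yes

After Rh7: black king on h6; in check: yes, from the white rook on h7.
King squares — g5: attacked by Kf5; h5: attacked by Rh7; g6: attacked by Kf5; g7: attacked by Rh7; h7: attacked by Nf8.
Black has no legal moves → checkmate.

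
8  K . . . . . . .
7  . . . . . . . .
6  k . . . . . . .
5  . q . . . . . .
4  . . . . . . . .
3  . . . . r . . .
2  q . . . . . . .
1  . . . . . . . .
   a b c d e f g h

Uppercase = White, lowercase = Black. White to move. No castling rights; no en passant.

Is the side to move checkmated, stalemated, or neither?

stalemate

White to move; white king on a8.
In check: no.
King squares — a7: attacked by Ka6; b7: attacked by Qb5; b8: attacked by Qb5.
Legal moves for White: none.
Not in check and no legal moves → stalemate.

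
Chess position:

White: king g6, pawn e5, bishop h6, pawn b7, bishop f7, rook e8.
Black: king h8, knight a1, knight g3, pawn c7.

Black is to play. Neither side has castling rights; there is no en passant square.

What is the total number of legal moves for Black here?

Black to move; king on h8.
In check: yes, from the white rook on e8.
Legal moves: none.
Count: 0.

0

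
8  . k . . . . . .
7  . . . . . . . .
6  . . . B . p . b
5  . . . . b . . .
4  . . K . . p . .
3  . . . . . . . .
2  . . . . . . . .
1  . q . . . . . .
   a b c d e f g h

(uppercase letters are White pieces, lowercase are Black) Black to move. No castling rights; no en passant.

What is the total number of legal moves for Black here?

5

Black to move; king on b8.
In check: yes, from the white bishop on d6.
Legal moves: Kc8, Ka8, Kb7, Ka7, Bxd6.
Count: 5.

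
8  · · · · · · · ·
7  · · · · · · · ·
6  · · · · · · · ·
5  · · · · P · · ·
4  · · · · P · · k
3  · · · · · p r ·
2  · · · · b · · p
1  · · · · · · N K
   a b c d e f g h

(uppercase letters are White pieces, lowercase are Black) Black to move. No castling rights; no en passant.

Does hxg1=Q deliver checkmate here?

After hxg1=Q: white king on h1; in check: yes, from the black queen on g1.
King squares — g1: attacked by Rg3; g2: attacked by Qg1; h2: attacked by Qg1.
White has no legal moves → checkmate.

yes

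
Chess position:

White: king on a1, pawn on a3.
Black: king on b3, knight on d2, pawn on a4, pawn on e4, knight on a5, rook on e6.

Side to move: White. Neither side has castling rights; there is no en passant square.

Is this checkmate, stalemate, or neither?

stalemate

White to move; white king on a1.
In check: no.
King squares — b1: attacked by Nd2; a2: attacked by Kb3; b2: attacked by Kb3.
Legal moves for White: none.
Not in check and no legal moves → stalemate.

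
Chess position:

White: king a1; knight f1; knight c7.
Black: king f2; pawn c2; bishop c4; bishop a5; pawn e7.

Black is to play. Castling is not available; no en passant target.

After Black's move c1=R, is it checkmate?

no

After c1=R: white king on a1; in check: yes, from the black rook on c1.
White has 1 legal reply: Kb2.
In check but a legal move exists → not checkmate.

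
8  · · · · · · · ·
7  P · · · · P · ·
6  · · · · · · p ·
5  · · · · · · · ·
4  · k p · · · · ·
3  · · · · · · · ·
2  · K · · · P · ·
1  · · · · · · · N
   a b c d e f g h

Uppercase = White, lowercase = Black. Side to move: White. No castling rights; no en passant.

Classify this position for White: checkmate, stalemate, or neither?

neither

White to move; white king on b2.
In check: no.
Legal moves for White: Kc2, Ka2, Kc1, Kb1, Ka1, Ng3, f8=Q+, f8=R, f8=B+, f8=N, a8=Q, a8=R, a8=B, a8=N, f3, f4.
White has 16 legal moves and is not in check → neither.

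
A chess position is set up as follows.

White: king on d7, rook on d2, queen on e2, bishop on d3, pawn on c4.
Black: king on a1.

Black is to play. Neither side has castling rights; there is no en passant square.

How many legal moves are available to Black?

Black to move; king on a1.
In check: no.
Legal moves: none.
Count: 0.

0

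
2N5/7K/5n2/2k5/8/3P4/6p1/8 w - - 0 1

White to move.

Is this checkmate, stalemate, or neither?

White to move; white king on h7.
In check: yes, from the black knight on f6.
Legal moves for White: Kh8, Kg7, Kh6, Kg6.
White is in check but has 4 legal moves → neither.

neither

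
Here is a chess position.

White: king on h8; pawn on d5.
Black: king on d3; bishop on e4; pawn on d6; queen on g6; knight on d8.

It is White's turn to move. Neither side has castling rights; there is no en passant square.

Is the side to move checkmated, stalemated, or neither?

stalemate

White to move; white king on h8.
In check: no.
King squares — g7: attacked by Qg6; h7: attacked by Qg6; g8: attacked by Qg6.
Legal moves for White: none.
Not in check and no legal moves → stalemate.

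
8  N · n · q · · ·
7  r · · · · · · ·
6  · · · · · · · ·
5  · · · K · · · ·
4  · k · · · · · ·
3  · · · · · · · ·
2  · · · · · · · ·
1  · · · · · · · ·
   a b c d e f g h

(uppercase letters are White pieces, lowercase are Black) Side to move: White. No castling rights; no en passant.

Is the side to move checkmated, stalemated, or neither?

neither

White to move; white king on d5.
In check: no.
Legal moves for White: Nc7, Nb6, Kd4.
White has 3 legal moves and is not in check → neither.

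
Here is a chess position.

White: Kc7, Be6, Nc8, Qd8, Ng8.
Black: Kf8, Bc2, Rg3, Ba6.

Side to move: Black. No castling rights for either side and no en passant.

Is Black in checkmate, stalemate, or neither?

neither

Black to move; black king on f8.
In check: yes, from the white queen on d8.
Legal moves for Black: Kg7.
Black is in check but has 1 legal move → neither.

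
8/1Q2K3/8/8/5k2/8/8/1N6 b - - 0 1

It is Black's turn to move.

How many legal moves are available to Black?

Black to move; king on f4.
In check: no.
Legal moves: Kg5, Kf5, Ke5, Kg4, Kg3, Ke3.
Count: 6.

6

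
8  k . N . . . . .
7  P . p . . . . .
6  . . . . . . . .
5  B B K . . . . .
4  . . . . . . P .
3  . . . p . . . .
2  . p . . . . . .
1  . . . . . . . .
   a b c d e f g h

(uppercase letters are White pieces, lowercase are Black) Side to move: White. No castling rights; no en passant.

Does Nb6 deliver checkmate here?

no

After Nb6: black king on a8; in check: yes, from the white knight on b6.
Black has 3 legal replies: Kb7, Kxa7, cxb6+.
In check but a legal move exists → not checkmate.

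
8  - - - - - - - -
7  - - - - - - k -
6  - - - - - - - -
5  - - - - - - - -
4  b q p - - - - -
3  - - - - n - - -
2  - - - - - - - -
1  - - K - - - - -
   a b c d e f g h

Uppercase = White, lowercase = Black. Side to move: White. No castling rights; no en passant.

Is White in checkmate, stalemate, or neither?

White to move; white king on c1.
In check: no.
King squares — b1: attacked by Qb4; d1: attacked by Ne3; b2: attacked by Qb4; c2: attacked by Ne3; d2: attacked by Qb4.
Legal moves for White: none.
Not in check and no legal moves → stalemate.

stalemate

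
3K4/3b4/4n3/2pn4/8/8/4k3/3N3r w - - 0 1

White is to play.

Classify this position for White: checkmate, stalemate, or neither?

White to move; white king on d8.
In check: yes, from the black knight on e6.
Legal moves for White: Kxd7.
White is in check but has 1 legal move → neither.

neither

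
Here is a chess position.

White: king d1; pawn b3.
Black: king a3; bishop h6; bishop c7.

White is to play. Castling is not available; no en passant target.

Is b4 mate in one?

no

After b4: black king on a3; in check: no.
Black is not in check, so this cannot be checkmate.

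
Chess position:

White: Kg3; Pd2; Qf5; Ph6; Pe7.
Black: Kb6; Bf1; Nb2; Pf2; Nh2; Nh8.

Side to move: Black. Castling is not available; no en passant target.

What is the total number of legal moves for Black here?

20

Black to move; king on b6.
In check: no.
Legal moves: Nf7, Ng6, Kc7, Kb7, Ka7, Kc6, Ka6, Ng4, Nf3, Nc4, Na4, Nd3, Nd1, Ba6, Bb5, Bc4, Bh3, Bd3, Bg2, Be2.
Count: 20.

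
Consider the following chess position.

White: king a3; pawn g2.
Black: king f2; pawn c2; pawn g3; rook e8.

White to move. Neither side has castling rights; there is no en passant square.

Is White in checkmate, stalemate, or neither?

White to move; white king on a3.
In check: no.
Legal moves for White: Kb4, Ka4, Kb3, Kb2, Ka2.
White has 5 legal moves and is not in check → neither.

neither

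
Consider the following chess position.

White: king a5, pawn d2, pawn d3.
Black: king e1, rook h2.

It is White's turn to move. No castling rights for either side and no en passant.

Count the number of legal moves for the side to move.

White to move; king on a5.
In check: no.
Legal moves: Kb6, Ka6, Kb5, Kb4, Ka4, d4.
Count: 6.

6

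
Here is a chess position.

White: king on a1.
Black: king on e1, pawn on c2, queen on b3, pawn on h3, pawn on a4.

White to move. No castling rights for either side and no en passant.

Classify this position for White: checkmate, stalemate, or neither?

White to move; white king on a1.
In check: no.
King squares — b1: attacked by Pc2; a2: attacked by Qb3; b2: attacked by Qb3.
Legal moves for White: none.
Not in check and no legal moves → stalemate.

stalemate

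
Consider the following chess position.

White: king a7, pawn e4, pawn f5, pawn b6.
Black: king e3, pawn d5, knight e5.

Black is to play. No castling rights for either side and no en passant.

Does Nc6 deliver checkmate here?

no

After Nc6: white king on a7; in check: yes, from the black knight on c6.
White has 3 legal replies: Ka8, Kb7, Ka6.
In check but a legal move exists → not checkmate.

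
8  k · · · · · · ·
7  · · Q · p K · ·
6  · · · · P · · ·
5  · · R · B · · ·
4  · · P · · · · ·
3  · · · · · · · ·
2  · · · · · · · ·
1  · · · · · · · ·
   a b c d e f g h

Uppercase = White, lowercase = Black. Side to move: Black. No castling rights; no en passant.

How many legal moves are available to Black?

Black to move; king on a8.
In check: no.
Legal moves: none.
Count: 0.

0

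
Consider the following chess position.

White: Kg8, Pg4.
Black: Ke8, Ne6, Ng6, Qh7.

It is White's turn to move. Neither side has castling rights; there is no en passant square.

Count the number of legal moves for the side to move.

White to move; king on g8.
In check: yes, from the black queen on h7.
Legal moves: Kxh7.
Count: 1.

1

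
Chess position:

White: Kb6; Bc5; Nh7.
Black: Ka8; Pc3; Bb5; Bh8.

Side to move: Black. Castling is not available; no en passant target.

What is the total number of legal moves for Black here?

Black to move; king on a8.
In check: no.
Legal moves: Bg7, Bf6, Be5, Bd4, Kb8, Be8, Bd7, Bc6, Ba6, Bc4, Ba4, Bd3, Be2, Bf1, c2.
Count: 15.

15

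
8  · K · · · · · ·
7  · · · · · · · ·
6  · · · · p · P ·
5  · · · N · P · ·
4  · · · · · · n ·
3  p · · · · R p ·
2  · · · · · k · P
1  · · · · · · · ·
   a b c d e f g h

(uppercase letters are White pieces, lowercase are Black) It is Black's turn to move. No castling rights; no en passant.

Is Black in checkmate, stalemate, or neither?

Black to move; black king on f2.
In check: yes, from the white rook on f3.
Legal moves for Black: Kxf3, Kg2, Ke2, Kg1, Ke1.
Black is in check but has 5 legal moves → neither.

neither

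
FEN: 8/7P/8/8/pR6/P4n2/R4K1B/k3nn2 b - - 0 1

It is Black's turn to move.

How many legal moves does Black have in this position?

1

Black to move; king on a1.
In check: yes, from the white rook on a2.
Legal moves: Kxa2.
Count: 1.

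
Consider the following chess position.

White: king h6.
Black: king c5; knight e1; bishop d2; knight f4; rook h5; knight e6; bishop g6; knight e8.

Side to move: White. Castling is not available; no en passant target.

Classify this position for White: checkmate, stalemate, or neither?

White to move; white king on h6.
In check: yes, from the black rook on h5.
King squares — g5: attacked by Rh5; h5: attacked by Nf4; g6: attacked by Nf4; g7: attacked by Ne6; h7: attacked by Rh5.
Legal moves for White: none.
In check with no legal moves → checkmate.

checkmate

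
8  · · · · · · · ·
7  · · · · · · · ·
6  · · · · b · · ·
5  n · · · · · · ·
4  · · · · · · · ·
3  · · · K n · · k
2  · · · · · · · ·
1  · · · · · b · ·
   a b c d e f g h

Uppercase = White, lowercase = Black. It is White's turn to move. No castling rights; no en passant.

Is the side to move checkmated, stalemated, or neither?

White to move; white king on d3.
In check: yes, from the black bishop on f1.
King squares — c2: attacked by Ne3; d2: available; e2: attacked by Bf1; c3: available; e3: available; c4: attacked by Bf1; d4: available; e4: available.
Legal moves for White: Ke4, Kd4, Kxe3, Kc3, Kd2.
White is in check but has 5 legal moves → neither.

neither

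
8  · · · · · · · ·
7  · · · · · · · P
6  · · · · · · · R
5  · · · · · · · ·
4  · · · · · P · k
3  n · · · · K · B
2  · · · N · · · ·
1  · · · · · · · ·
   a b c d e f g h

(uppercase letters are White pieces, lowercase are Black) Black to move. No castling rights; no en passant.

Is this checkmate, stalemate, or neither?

checkmate

Black to move; black king on h4.
In check: yes, from the white rook on h6.
King squares — g3: attacked by Kf3; h3: attacked by Rh6; g4: attacked by Kf3; g5: attacked by Pf4; h5: attacked by Rh6.
Legal moves for Black: none.
In check with no legal moves → checkmate.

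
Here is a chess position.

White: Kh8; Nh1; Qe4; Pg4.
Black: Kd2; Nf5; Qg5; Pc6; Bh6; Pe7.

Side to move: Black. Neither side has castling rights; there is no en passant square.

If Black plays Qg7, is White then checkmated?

yes

After Qg7: white king on h8; in check: yes, from the black queen on g7.
King squares — g7: attacked by Nf5; h7: attacked by Qg7; g8: attacked by Qg7.
White has no legal moves → checkmate.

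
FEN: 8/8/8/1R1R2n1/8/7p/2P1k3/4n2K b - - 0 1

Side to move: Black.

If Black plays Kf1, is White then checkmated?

no

After Kf1: white king on h1; in check: no.
White is not in check, so this cannot be checkmate.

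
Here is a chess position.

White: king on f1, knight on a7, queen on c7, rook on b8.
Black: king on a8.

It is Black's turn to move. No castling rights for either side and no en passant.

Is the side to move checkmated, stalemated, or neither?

checkmate

Black to move; black king on a8.
In check: yes, from the white rook on b8.
King squares — a7: attacked by Qc7; b7: attacked by Qc7; b8: attacked by Qc7.
Legal moves for Black: none.
In check with no legal moves → checkmate.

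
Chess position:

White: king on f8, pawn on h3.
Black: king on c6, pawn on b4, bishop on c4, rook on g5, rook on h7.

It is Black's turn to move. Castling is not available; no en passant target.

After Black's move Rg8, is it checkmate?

yes

After Rg8: white king on f8; in check: yes, from the black rook on g8.
King squares — e7: attacked by Rh7; f7: attacked by Bc4; g7: attacked by Rh7; e8: attacked by Rg8; g8: attacked by Bc4.
White has no legal moves → checkmate.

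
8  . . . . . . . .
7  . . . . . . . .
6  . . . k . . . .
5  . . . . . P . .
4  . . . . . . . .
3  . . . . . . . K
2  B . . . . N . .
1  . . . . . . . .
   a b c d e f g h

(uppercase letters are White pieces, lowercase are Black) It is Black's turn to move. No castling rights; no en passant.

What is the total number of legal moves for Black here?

6

Black to move; king on d6.
In check: no.
Legal moves: Ke7, Kd7, Kc7, Kc6, Ke5, Kc5.
Count: 6.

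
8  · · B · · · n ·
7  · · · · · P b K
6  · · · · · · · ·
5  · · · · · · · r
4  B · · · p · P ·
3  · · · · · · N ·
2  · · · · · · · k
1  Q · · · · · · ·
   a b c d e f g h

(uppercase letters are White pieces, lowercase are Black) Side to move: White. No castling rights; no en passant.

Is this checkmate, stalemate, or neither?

neither

White to move; white king on h7.
In check: yes, from the black rook on h5.
King squares — g6: available; h6: attacked by Rh5; g7: available; g8: available; h8: attacked by Rh5.
Legal moves for White: Kxg8, Kxg7, Kg6, Nxh5, gxh5.
White is in check but has 5 legal moves → neither.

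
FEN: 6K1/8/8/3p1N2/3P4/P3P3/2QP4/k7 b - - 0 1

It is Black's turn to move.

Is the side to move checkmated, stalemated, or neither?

Black to move; black king on a1.
In check: no.
King squares — b1: attacked by Qc2; a2: attacked by Qc2; b2: attacked by Qc2.
Legal moves for Black: none.
Not in check and no legal moves → stalemate.

stalemate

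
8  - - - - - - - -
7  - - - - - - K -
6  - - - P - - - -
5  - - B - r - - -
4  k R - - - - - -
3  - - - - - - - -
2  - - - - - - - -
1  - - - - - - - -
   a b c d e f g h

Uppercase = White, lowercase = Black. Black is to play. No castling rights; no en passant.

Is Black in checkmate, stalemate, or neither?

neither

Black to move; black king on a4.
In check: yes, from the white rook on b4.
King squares — a3: available; b3: attacked by Rb4; b4: attacked by Bc5; a5: available; b5: attacked by Rb4.
Legal moves for Black: Ka5, Ka3.
Black is in check but has 2 legal moves → neither.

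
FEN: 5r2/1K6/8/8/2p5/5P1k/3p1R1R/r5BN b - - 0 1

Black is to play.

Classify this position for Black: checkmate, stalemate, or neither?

checkmate

Black to move; black king on h3.
In check: yes, from the white rook on h2.
King squares — g2: attacked by Rf2; h2: attacked by Bg1; g3: attacked by Nh1; g4: attacked by Pf3; h4: attacked by Rh2.
Legal moves for Black: none.
In check with no legal moves → checkmate.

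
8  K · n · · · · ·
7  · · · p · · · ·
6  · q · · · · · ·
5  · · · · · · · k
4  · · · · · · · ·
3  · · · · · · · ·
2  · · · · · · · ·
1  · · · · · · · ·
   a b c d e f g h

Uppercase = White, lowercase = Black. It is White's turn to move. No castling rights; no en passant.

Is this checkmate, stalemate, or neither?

stalemate

White to move; white king on a8.
In check: no.
King squares — a7: attacked by Qb6; b7: attacked by Qb6; b8: attacked by Qb6.
Legal moves for White: none.
Not in check and no legal moves → stalemate.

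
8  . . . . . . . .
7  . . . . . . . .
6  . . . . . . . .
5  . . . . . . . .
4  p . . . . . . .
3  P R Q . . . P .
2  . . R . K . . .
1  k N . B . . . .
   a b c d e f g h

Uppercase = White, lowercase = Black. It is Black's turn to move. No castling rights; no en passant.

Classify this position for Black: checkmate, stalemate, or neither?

checkmate

Black to move; black king on a1.
In check: yes, from the white queen on c3.
King squares — b1: attacked by Rb3; a2: attacked by Rc2; b2: attacked by Rc2.
Legal moves for Black: none.
In check with no legal moves → checkmate.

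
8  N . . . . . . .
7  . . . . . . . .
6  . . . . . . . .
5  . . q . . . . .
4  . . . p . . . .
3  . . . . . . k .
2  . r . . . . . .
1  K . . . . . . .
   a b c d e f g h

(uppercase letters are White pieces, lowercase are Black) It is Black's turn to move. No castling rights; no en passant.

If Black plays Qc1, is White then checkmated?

yes

After Qc1: white king on a1; in check: yes, from the black queen on c1.
King squares — b1: attacked by Qc1; a2: attacked by Rb2; b2: attacked by Qc1.
White has no legal moves → checkmate.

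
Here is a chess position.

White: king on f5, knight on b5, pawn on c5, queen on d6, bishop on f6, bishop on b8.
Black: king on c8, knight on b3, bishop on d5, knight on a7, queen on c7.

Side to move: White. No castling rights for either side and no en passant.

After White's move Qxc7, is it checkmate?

yes

After Qxc7: black king on c8; in check: yes, from the white queen on c7.
King squares — b7: attacked by Qc7; c7: attacked by Nb5; d7: attacked by Qc7; b8: attacked by Qc7; d8: attacked by Bf6.
Black has no legal moves → checkmate.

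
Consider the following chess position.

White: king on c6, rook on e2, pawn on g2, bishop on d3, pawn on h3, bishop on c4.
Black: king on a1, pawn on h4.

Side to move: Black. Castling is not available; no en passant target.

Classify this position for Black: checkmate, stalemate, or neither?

Black to move; black king on a1.
In check: no.
King squares — b1: attacked by Bd3; a2: attacked by Re2; b2: attacked by Re2.
Legal moves for Black: none.
Not in check and no legal moves → stalemate.

stalemate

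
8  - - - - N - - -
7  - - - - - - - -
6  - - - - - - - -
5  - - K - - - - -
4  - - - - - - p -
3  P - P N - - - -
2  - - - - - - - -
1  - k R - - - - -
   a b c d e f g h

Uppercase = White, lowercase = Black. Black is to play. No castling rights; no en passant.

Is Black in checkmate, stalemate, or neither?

neither

Black to move; black king on b1.
In check: yes, from the white rook on c1.
King squares — a1: attacked by Rc1; c1: attacked by Nd3; a2: available; b2: attacked by Nd3; c2: attacked by Rc1.
Legal moves for Black: Ka2.
Black is in check but has 1 legal move → neither.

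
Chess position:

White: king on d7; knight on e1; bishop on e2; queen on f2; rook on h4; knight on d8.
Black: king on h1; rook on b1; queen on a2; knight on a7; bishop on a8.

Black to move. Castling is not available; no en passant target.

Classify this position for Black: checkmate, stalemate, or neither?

Black to move; black king on h1.
In check: yes, from the white rook on h4.
King squares — g1: attacked by Qf2; g2: attacked by Ne1; h2: attacked by Qf2.
Legal moves for Black: none.
In check with no legal moves → checkmate.

checkmate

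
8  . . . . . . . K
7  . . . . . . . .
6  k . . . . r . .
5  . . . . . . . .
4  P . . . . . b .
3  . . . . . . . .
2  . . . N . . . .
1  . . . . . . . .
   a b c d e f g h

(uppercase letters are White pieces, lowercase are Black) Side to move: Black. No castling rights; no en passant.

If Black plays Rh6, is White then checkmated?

After Rh6: white king on h8; in check: yes, from the black rook on h6.
White has 2 legal replies: Kg8, Kg7.
In check but a legal move exists → not checkmate.

no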